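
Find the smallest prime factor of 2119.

2119 is odd.
Digit sum 13, not divisible by 3.
Ends in 9: not divisible by 5.
7: 2119 = 7·302 + 5
11: 2119 = 11·192 + 7
13: 2119 = 13·163

13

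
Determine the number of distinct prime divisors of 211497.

5

211497 = 3 · 70499
70499 = 11 · 6409
6409 = 13 · 493
493 = 17 · 29
211497 = 3 · 11 · 13 · 17 · 29, which has 5 distinct prime factors.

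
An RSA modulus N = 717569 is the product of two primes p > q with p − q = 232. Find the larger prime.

Since p = q + 232, we have 717569 = q(q + 232), so q² + 232q − 717569 = 0.
Discriminant: 232² + 4·717569 = 53824 + 2870276 = 2924100; √2924100 = 1710.
q = (−232 + 1710)/2 = 739, and p = q + 232 = 971.
Check: 739 · 971 = 717569.

971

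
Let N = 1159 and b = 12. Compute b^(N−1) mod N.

20

12^1 ≡ 12 (mod 1159)
12^2 ≡ 12^2 = 144 ≡ 144 (mod 1159)
12^4 ≡ 144^2 = 20736 ≡ 1033 (mod 1159)
12^8 ≡ 1033^2 = 1067089 ≡ 809 (mod 1159)
12^16 ≡ 809^2 = 654481 ≡ 805 (mod 1159)
12^32 ≡ 805^2 = 648025 ≡ 144 (mod 1159)
12^64 ≡ 144^2 = 20736 ≡ 1033 (mod 1159)
12^128 ≡ 1033^2 = 1067089 ≡ 809 (mod 1159)
12^256 ≡ 809^2 = 654481 ≡ 805 (mod 1159)
12^512 ≡ 805^2 = 648025 ≡ 144 (mod 1159)
12^1024 ≡ 144^2 = 20736 ≡ 1033 (mod 1159)
1158 = 1024 + 128 + 4 + 2 in binary powers of 2.
So 12^1158 ≡ 1033 · 809 · 1033 · 144 ≡ 20 (mod 1159).
Since 20 ≠ 1, base 12 is a Fermat witness: 1159 is composite.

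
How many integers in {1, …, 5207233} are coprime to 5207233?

5116320

Factor: 5207233 = 137 · 191 · 199.
φ(5207233) = (137−1) · (191−1) · (199−1) = 136 · 190 · 198 = 5116320.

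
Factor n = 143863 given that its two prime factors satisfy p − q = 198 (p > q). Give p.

Since p = q + 198, we have 143863 = q(q + 198), so q² + 198q − 143863 = 0.
Discriminant: 198² + 4·143863 = 39204 + 575452 = 614656; √614656 = 784.
q = (−198 + 784)/2 = 293, and p = q + 198 = 491.
Check: 293 · 491 = 143863.

491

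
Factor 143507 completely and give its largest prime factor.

143507 = 7 · 20501
20501 = 13 · 1577
1577 = 19 · 83
83 is prime.
So 143507 = 7 · 13 · 19 · 83; the largest prime factor is 83.

83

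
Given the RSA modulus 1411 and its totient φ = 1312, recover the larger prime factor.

83

φ(n) = (p−1)(q−1) = n − (p+q) + 1, so p + q = 1411 − 1312 + 1 = 100.
p and q are the roots of t² − 100t + 1411 = 0.
Discriminant: 100² − 4·1411 = 10000 − 5644 = 4356; √4356 = 66.
q = (100 − 66)/2 = 17, p = (100 + 66)/2 = 83.
Check: 17 · 83 = 1411.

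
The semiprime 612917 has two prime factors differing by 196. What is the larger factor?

Since p = q + 196, we have 612917 = q(q + 196), so q² + 196q − 612917 = 0.
Discriminant: 196² + 4·612917 = 38416 + 2451668 = 2490084; √2490084 = 1578.
q = (−196 + 1578)/2 = 691, and p = q + 196 = 887.
Check: 691 · 887 = 612917.

887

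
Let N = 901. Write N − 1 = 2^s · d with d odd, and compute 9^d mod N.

901 − 1 = 900 = 2^2 · 225, so d = 225.
9^1 ≡ 9 (mod 901)
9^2 ≡ 9^2 = 81 ≡ 81 (mod 901)
9^4 ≡ 81^2 = 6561 ≡ 254 (mod 901)
9^8 ≡ 254^2 = 64516 ≡ 545 (mod 901)
9^16 ≡ 545^2 = 297025 ≡ 596 (mod 901)
9^32 ≡ 596^2 = 355216 ≡ 222 (mod 901)
9^64 ≡ 222^2 = 49284 ≡ 630 (mod 901)
9^128 ≡ 630^2 = 396900 ≡ 460 (mod 901)
225 = 128 + 64 + 32 + 1 in binary powers of 2.
So 9^225 ≡ 460 · 630 · 222 · 9 ≡ 859 (mod 901).
Squaring chain: 859 → 863; never reaches −1, so base 9 is a Miller–Rabin witness that 901 is composite.

859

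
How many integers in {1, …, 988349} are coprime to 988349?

Factor: 988349 = 29 · 173 · 197.
φ(988349) = (29−1) · (173−1) · (197−1) = 28 · 172 · 196 = 943936.

943936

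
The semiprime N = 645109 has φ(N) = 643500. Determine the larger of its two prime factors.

φ(n) = (p−1)(q−1) = n − (p+q) + 1, so p + q = 645109 − 643500 + 1 = 1610.
p and q are the roots of t² − 1610t + 645109 = 0.
Discriminant: 1610² − 4·645109 = 2592100 − 2580436 = 11664; √11664 = 108.
q = (1610 − 108)/2 = 751, p = (1610 + 108)/2 = 859.
Check: 751 · 859 = 645109.

859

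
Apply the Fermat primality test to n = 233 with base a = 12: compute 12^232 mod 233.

12^1 ≡ 12 (mod 233)
12^2 ≡ 12^2 = 144 ≡ 144 (mod 233)
12^4 ≡ 144^2 = 20736 ≡ 232 (mod 233)
12^8 ≡ 232^2 = 53824 ≡ 1 (mod 233)
12^16 ≡ 1^2 = 1 ≡ 1 (mod 233)
12^32 ≡ 1^2 = 1 ≡ 1 (mod 233)
12^64 ≡ 1^2 = 1 ≡ 1 (mod 233)
12^128 ≡ 1^2 = 1 ≡ 1 (mod 233)
232 = 128 + 64 + 32 + 8 in binary powers of 2.
So 12^232 ≡ 1 · 1 · 1 · 1 ≡ 1 (mod 233).
Since the result is 1, base 12 gives no evidence that 233 is composite.

1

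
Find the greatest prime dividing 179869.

179869 = 43 · 4183
4183 = 47 · 89
89 is prime.
So 179869 = 43 · 47 · 89; the largest prime factor is 89.

89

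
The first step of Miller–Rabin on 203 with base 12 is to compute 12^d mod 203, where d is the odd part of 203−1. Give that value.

203 − 1 = 202 = 2^1 · 101, so d = 101.
12^1 ≡ 12 (mod 203)
12^2 ≡ 12^2 = 144 ≡ 144 (mod 203)
12^4 ≡ 144^2 = 20736 ≡ 30 (mod 203)
12^8 ≡ 30^2 = 900 ≡ 88 (mod 203)
12^16 ≡ 88^2 = 7744 ≡ 30 (mod 203)
12^32 ≡ 30^2 = 900 ≡ 88 (mod 203)
12^64 ≡ 88^2 = 7744 ≡ 30 (mod 203)
101 = 64 + 32 + 4 + 1 in binary powers of 2.
So 12^101 ≡ 30 · 88 · 30 · 12 ≡ 157 (mod 203).
Squaring chain: 157; never reaches −1, so base 12 is a Miller–Rabin witness that 203 is composite.

157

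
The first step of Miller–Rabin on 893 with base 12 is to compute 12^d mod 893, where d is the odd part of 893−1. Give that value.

639

893 − 1 = 892 = 2^2 · 223, so d = 223.
12^1 ≡ 12 (mod 893)
12^2 ≡ 12^2 = 144 ≡ 144 (mod 893)
12^4 ≡ 144^2 = 20736 ≡ 197 (mod 893)
12^8 ≡ 197^2 = 38809 ≡ 410 (mod 893)
12^16 ≡ 410^2 = 168100 ≡ 216 (mod 893)
12^32 ≡ 216^2 = 46656 ≡ 220 (mod 893)
12^64 ≡ 220^2 = 48400 ≡ 178 (mod 893)
12^128 ≡ 178^2 = 31684 ≡ 429 (mod 893)
223 = 128 + 64 + 16 + 8 + 4 + 2 + 1 in binary powers of 2.
So 12^223 ≡ 429 · 178 · 216 · 410 · 197 · 144 · 12 ≡ 639 (mod 893).
Squaring chain: 639 → 220; never reaches −1, so base 12 is a Miller–Rabin witness that 893 is composite.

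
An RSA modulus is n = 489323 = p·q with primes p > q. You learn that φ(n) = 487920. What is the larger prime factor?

φ(n) = (p−1)(q−1) = n − (p+q) + 1, so p + q = 489323 − 487920 + 1 = 1404.
p and q are the roots of t² − 1404t + 489323 = 0.
Discriminant: 1404² − 4·489323 = 1971216 − 1957292 = 13924; √13924 = 118.
q = (1404 − 118)/2 = 643, p = (1404 + 118)/2 = 761.
Check: 643 · 761 = 489323.

761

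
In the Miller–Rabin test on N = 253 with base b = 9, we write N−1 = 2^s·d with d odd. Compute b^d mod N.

253 − 1 = 252 = 2^2 · 63, so d = 63.
9^1 ≡ 9 (mod 253)
9^2 ≡ 9^2 = 81 ≡ 81 (mod 253)
9^4 ≡ 81^2 = 6561 ≡ 236 (mod 253)
9^8 ≡ 236^2 = 55696 ≡ 36 (mod 253)
9^16 ≡ 36^2 = 1296 ≡ 31 (mod 253)
9^32 ≡ 31^2 = 961 ≡ 202 (mod 253)
63 = 32 + 16 + 8 + 4 + 2 + 1 in binary powers of 2.
So 9^63 ≡ 202 · 31 · 36 · 236 · 81 · 9 ≡ 36 (mod 253).
Squaring chain: 36 → 31; never reaches −1, so base 9 is a Miller–Rabin witness that 253 is composite.

36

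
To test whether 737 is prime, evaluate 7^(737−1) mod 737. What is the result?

7^1 ≡ 7 (mod 737)
7^2 ≡ 7^2 = 49 ≡ 49 (mod 737)
7^4 ≡ 49^2 = 2401 ≡ 190 (mod 737)
7^8 ≡ 190^2 = 36100 ≡ 724 (mod 737)
7^16 ≡ 724^2 = 524176 ≡ 169 (mod 737)
7^32 ≡ 169^2 = 28561 ≡ 555 (mod 737)
7^64 ≡ 555^2 = 308025 ≡ 696 (mod 737)
7^128 ≡ 696^2 = 484416 ≡ 207 (mod 737)
7^256 ≡ 207^2 = 42849 ≡ 103 (mod 737)
7^512 ≡ 103^2 = 10609 ≡ 291 (mod 737)
736 = 512 + 128 + 64 + 32 in binary powers of 2.
So 7^736 ≡ 291 · 207 · 696 · 555 ≡ 301 (mod 737).
Since 301 ≠ 1, base 7 is a Fermat witness: 737 is composite.

301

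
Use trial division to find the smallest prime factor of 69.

69 is odd.
Digit sum 15, divisible by 3.

3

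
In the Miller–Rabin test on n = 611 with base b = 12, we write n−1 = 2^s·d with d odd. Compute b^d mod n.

168

611 − 1 = 610 = 2^1 · 305, so d = 305.
12^1 ≡ 12 (mod 611)
12^2 ≡ 12^2 = 144 ≡ 144 (mod 611)
12^4 ≡ 144^2 = 20736 ≡ 573 (mod 611)
12^8 ≡ 573^2 = 328329 ≡ 222 (mod 611)
12^16 ≡ 222^2 = 49284 ≡ 404 (mod 611)
12^32 ≡ 404^2 = 163216 ≡ 79 (mod 611)
12^64 ≡ 79^2 = 6241 ≡ 131 (mod 611)
12^128 ≡ 131^2 = 17161 ≡ 53 (mod 611)
12^256 ≡ 53^2 = 2809 ≡ 365 (mod 611)
305 = 256 + 32 + 16 + 1 in binary powers of 2.
So 12^305 ≡ 365 · 79 · 404 · 12 ≡ 168 (mod 611).
Squaring chain: 168; never reaches −1, so base 12 is a Miller–Rabin witness that 611 is composite.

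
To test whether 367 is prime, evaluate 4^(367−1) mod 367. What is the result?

1

4^1 ≡ 4 (mod 367)
4^2 ≡ 4^2 = 16 ≡ 16 (mod 367)
4^4 ≡ 16^2 = 256 ≡ 256 (mod 367)
4^8 ≡ 256^2 = 65536 ≡ 210 (mod 367)
4^16 ≡ 210^2 = 44100 ≡ 60 (mod 367)
4^32 ≡ 60^2 = 3600 ≡ 297 (mod 367)
4^64 ≡ 297^2 = 88209 ≡ 129 (mod 367)
4^128 ≡ 129^2 = 16641 ≡ 126 (mod 367)
4^256 ≡ 126^2 = 15876 ≡ 95 (mod 367)
366 = 256 + 64 + 32 + 8 + 4 + 2 in binary powers of 2.
So 4^366 ≡ 95 · 129 · 297 · 210 · 256 · 16 ≡ 1 (mod 367).
Since the result is 1, base 4 gives no evidence that 367 is composite.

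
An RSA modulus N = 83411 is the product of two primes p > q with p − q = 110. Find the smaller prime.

239

Since p = q + 110, we have 83411 = q(q + 110), so q² + 110q − 83411 = 0.
Discriminant: 110² + 4·83411 = 12100 + 333644 = 345744; √345744 = 588.
q = (−110 + 588)/2 = 239, and p = q + 110 = 349.
Check: 239 · 349 = 83411.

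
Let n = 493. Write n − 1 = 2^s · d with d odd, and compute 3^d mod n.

160

493 − 1 = 492 = 2^2 · 123, so d = 123.
3^1 ≡ 3 (mod 493)
3^2 ≡ 3^2 = 9 ≡ 9 (mod 493)
3^4 ≡ 9^2 = 81 ≡ 81 (mod 493)
3^8 ≡ 81^2 = 6561 ≡ 152 (mod 493)
3^16 ≡ 152^2 = 23104 ≡ 426 (mod 493)
3^32 ≡ 426^2 = 181476 ≡ 52 (mod 493)
3^64 ≡ 52^2 = 2704 ≡ 239 (mod 493)
123 = 64 + 32 + 16 + 8 + 2 + 1 in binary powers of 2.
So 3^123 ≡ 239 · 52 · 426 · 152 · 9 · 3 ≡ 160 (mod 493).
Squaring chain: 160 → 457; never reaches −1, so base 3 is a Miller–Rabin witness that 493 is composite.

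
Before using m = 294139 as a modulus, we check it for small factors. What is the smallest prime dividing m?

19

294139 is odd.
Digit sum 28, not divisible by 3.
Ends in 9: not divisible by 5.
7: 294139 = 7·42019 + 6
11: 294139 = 11·26739 + 10
13: 294139 = 13·22626 + 1
17: 294139 = 17·17302 + 5
19: 294139 = 19·15481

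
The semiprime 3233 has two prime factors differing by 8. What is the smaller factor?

53

Since p = q + 8, we have 3233 = q(q + 8), so q² + 8q − 3233 = 0.
Discriminant: 8² + 4·3233 = 64 + 12932 = 12996; √12996 = 114.
q = (−8 + 114)/2 = 53, and p = q + 8 = 61.
Check: 53 · 61 = 3233.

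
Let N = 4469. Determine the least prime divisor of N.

4469 is odd.
Digit sum 23, not divisible by 3.
Ends in 9: not divisible by 5.
7: 4469 = 7·638 + 3
11: 4469 = 11·406 + 3
13: 4469 = 13·343 + 10
17: 4469 = 17·262 + 15
19: 4469 = 19·235 + 4
23: 4469 = 23·194 + 7
29: 4469 = 29·154 + 3
31: 4469 = 31·144 + 5
37: 4469 = 37·120 + 29
41: 4469 = 41·109

41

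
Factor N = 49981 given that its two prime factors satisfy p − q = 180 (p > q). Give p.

331

Since p = q + 180, we have 49981 = q(q + 180), so q² + 180q − 49981 = 0.
Discriminant: 180² + 4·49981 = 32400 + 199924 = 232324; √232324 = 482.
q = (−180 + 482)/2 = 151, and p = q + 180 = 331.
Check: 151 · 331 = 49981.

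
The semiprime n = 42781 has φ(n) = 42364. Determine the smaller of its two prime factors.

179

φ(n) = (p−1)(q−1) = n − (p+q) + 1, so p + q = 42781 − 42364 + 1 = 418.
p and q are the roots of t² − 418t + 42781 = 0.
Discriminant: 418² − 4·42781 = 174724 − 171124 = 3600; √3600 = 60.
q = (418 − 60)/2 = 179, p = (418 + 60)/2 = 239.
Check: 179 · 239 = 42781.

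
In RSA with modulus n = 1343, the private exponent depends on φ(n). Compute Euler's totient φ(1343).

1248

Factor: 1343 = 17 · 79.
φ(1343) = (17−1) · (79−1) = 16 · 78 = 1248.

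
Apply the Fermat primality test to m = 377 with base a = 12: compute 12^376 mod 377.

1

12^1 ≡ 12 (mod 377)
12^2 ≡ 12^2 = 144 ≡ 144 (mod 377)
12^4 ≡ 144^2 = 20736 ≡ 1 (mod 377)
12^8 ≡ 1^2 = 1 ≡ 1 (mod 377)
12^16 ≡ 1^2 = 1 ≡ 1 (mod 377)
12^32 ≡ 1^2 = 1 ≡ 1 (mod 377)
12^64 ≡ 1^2 = 1 ≡ 1 (mod 377)
12^128 ≡ 1^2 = 1 ≡ 1 (mod 377)
12^256 ≡ 1^2 = 1 ≡ 1 (mod 377)
376 = 256 + 64 + 32 + 16 + 8 in binary powers of 2.
So 12^376 ≡ 1 · 1 · 1 · 1 · 1 ≡ 1 (mod 377).
Since the result is 1, base 12 gives no evidence that 377 is composite.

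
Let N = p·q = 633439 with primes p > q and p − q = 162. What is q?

719

Since p = q + 162, we have 633439 = q(q + 162), so q² + 162q − 633439 = 0.
Discriminant: 162² + 4·633439 = 26244 + 2533756 = 2560000; √2560000 = 1600.
q = (−162 + 1600)/2 = 719, and p = q + 162 = 881.
Check: 719 · 881 = 633439.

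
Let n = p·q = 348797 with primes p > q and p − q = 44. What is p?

Since p = q + 44, we have 348797 = q(q + 44), so q² + 44q − 348797 = 0.
Discriminant: 44² + 4·348797 = 1936 + 1395188 = 1397124; √1397124 = 1182.
q = (−44 + 1182)/2 = 569, and p = q + 44 = 613.
Check: 569 · 613 = 348797.

613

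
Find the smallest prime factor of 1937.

13

1937 is odd.
Digit sum 20, not divisible by 3.
Ends in 7: not divisible by 5.
7: 1937 = 7·276 + 5
11: 1937 = 11·176 + 1
13: 1937 = 13·149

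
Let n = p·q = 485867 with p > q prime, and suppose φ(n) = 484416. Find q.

523

φ(n) = (p−1)(q−1) = n − (p+q) + 1, so p + q = 485867 − 484416 + 1 = 1452.
p and q are the roots of t² − 1452t + 485867 = 0.
Discriminant: 1452² − 4·485867 = 2108304 − 1943468 = 164836; √164836 = 406.
q = (1452 − 406)/2 = 523, p = (1452 + 406)/2 = 929.
Check: 523 · 929 = 485867.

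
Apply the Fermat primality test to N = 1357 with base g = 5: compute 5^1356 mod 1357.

105

5^1 ≡ 5 (mod 1357)
5^2 ≡ 5^2 = 25 ≡ 25 (mod 1357)
5^4 ≡ 25^2 = 625 ≡ 625 (mod 1357)
5^8 ≡ 625^2 = 390625 ≡ 1166 (mod 1357)
5^16 ≡ 1166^2 = 1359556 ≡ 1199 (mod 1357)
5^32 ≡ 1199^2 = 1437601 ≡ 538 (mod 1357)
5^64 ≡ 538^2 = 289444 ≡ 403 (mod 1357)
5^128 ≡ 403^2 = 162409 ≡ 926 (mod 1357)
5^256 ≡ 926^2 = 857476 ≡ 1209 (mod 1357)
5^512 ≡ 1209^2 = 1461681 ≡ 192 (mod 1357)
5^1024 ≡ 192^2 = 36864 ≡ 225 (mod 1357)
1356 = 1024 + 256 + 64 + 8 + 4 in binary powers of 2.
So 5^1356 ≡ 225 · 1209 · 403 · 1166 · 625 ≡ 105 (mod 1357).
Since 105 ≠ 1, base 5 is a Fermat witness: 1357 is composite.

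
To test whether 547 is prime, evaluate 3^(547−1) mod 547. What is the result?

1

3^1 ≡ 3 (mod 547)
3^2 ≡ 3^2 = 9 ≡ 9 (mod 547)
3^4 ≡ 9^2 = 81 ≡ 81 (mod 547)
3^8 ≡ 81^2 = 6561 ≡ 544 (mod 547)
3^16 ≡ 544^2 = 295936 ≡ 9 (mod 547)
3^32 ≡ 9^2 = 81 ≡ 81 (mod 547)
3^64 ≡ 81^2 = 6561 ≡ 544 (mod 547)
3^128 ≡ 544^2 = 295936 ≡ 9 (mod 547)
3^256 ≡ 9^2 = 81 ≡ 81 (mod 547)
3^512 ≡ 81^2 = 6561 ≡ 544 (mod 547)
546 = 512 + 32 + 2 in binary powers of 2.
So 3^546 ≡ 544 · 81 · 9 ≡ 1 (mod 547).
Since the result is 1, base 3 gives no evidence that 547 is composite.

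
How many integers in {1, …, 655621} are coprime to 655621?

Factor: 655621 = 43 · 79 · 193.
φ(655621) = (43−1) · (79−1) · (193−1) = 42 · 78 · 192 = 628992.

628992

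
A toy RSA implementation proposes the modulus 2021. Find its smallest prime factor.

2021 is odd.
Digit sum 5, not divisible by 3.
Ends in 1: not divisible by 5.
7: 2021 = 7·288 + 5
11: 2021 = 11·183 + 8
13: 2021 = 13·155 + 6
17: 2021 = 17·118 + 15
19: 2021 = 19·106 + 7
23: 2021 = 23·87 + 20
29: 2021 = 29·69 + 20
31: 2021 = 31·65 + 6
37: 2021 = 37·54 + 23
41: 2021 = 41·49 + 12
43: 2021 = 43·47

43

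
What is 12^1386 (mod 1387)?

12^1 ≡ 12 (mod 1387)
12^2 ≡ 12^2 = 144 ≡ 144 (mod 1387)
12^4 ≡ 144^2 = 20736 ≡ 1318 (mod 1387)
12^8 ≡ 1318^2 = 1737124 ≡ 600 (mod 1387)
12^16 ≡ 600^2 = 360000 ≡ 767 (mod 1387)
12^32 ≡ 767^2 = 588289 ≡ 201 (mod 1387)
12^64 ≡ 201^2 = 40401 ≡ 178 (mod 1387)
12^128 ≡ 178^2 = 31684 ≡ 1170 (mod 1387)
12^256 ≡ 1170^2 = 1368900 ≡ 1318 (mod 1387)
12^512 ≡ 1318^2 = 1737124 ≡ 600 (mod 1387)
12^1024 ≡ 600^2 = 360000 ≡ 767 (mod 1387)
1386 = 1024 + 256 + 64 + 32 + 8 + 2 in binary powers of 2.
So 12^1386 ≡ 767 · 1318 · 178 · 201 · 600 · 144 ≡ 875 (mod 1387).
Since 875 ≠ 1, base 12 is a Fermat witness: 1387 is composite.

875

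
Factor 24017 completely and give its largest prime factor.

73

24017 = 7 · 3431
3431 = 47 · 73
73 is prime.
So 24017 = 7 · 47 · 73; the largest prime factor is 73.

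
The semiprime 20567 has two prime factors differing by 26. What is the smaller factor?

Since p = q + 26, we have 20567 = q(q + 26), so q² + 26q − 20567 = 0.
Discriminant: 26² + 4·20567 = 676 + 82268 = 82944; √82944 = 288.
q = (−26 + 288)/2 = 131, and p = q + 26 = 157.
Check: 131 · 157 = 20567.

131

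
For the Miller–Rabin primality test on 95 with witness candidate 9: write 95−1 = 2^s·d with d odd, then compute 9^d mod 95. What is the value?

95 − 1 = 94 = 2^1 · 47, so d = 47.
9^1 ≡ 9 (mod 95)
9^2 ≡ 9^2 = 81 ≡ 81 (mod 95)
9^4 ≡ 81^2 = 6561 ≡ 6 (mod 95)
9^8 ≡ 6^2 = 36 ≡ 36 (mod 95)
9^16 ≡ 36^2 = 1296 ≡ 61 (mod 95)
9^32 ≡ 61^2 = 3721 ≡ 16 (mod 95)
47 = 32 + 8 + 4 + 2 + 1 in binary powers of 2.
So 9^47 ≡ 16 · 36 · 6 · 81 · 9 ≡ 24 (mod 95).
Squaring chain: 24; never reaches −1, so base 9 is a Miller–Rabin witness that 95 is composite.

24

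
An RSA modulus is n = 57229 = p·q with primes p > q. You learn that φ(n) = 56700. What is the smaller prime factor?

φ(n) = (p−1)(q−1) = n − (p+q) + 1, so p + q = 57229 − 56700 + 1 = 530.
p and q are the roots of t² − 530t + 57229 = 0.
Discriminant: 530² − 4·57229 = 280900 − 228916 = 51984; √51984 = 228.
q = (530 − 228)/2 = 151, p = (530 + 228)/2 = 379.
Check: 151 · 379 = 57229.

151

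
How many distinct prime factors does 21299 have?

2

21299 = 19^2 · 59
21299 = 19^2 · 59, which has 2 distinct prime factors.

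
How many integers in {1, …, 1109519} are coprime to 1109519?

Factor: 1109519 = 37 · 157 · 191.
φ(1109519) = (37−1) · (157−1) · (191−1) = 36 · 156 · 190 = 1067040.

1067040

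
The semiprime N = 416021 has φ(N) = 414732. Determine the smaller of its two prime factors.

643

φ(n) = (p−1)(q−1) = n − (p+q) + 1, so p + q = 416021 − 414732 + 1 = 1290.
p and q are the roots of t² − 1290t + 416021 = 0.
Discriminant: 1290² − 4·416021 = 1664100 − 1664084 = 16; √16 = 4.
q = (1290 − 4)/2 = 643, p = (1290 + 4)/2 = 647.
Check: 643 · 647 = 416021.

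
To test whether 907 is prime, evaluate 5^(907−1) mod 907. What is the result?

5^1 ≡ 5 (mod 907)
5^2 ≡ 5^2 = 25 ≡ 25 (mod 907)
5^4 ≡ 25^2 = 625 ≡ 625 (mod 907)
5^8 ≡ 625^2 = 390625 ≡ 615 (mod 907)
5^16 ≡ 615^2 = 378225 ≡ 6 (mod 907)
5^32 ≡ 6^2 = 36 ≡ 36 (mod 907)
5^64 ≡ 36^2 = 1296 ≡ 389 (mod 907)
5^128 ≡ 389^2 = 151321 ≡ 759 (mod 907)
5^256 ≡ 759^2 = 576081 ≡ 136 (mod 907)
5^512 ≡ 136^2 = 18496 ≡ 356 (mod 907)
906 = 512 + 256 + 128 + 8 + 2 in binary powers of 2.
So 5^906 ≡ 356 · 136 · 759 · 615 · 25 ≡ 1 (mod 907).
Since the result is 1, base 5 gives no evidence that 907 is composite.

1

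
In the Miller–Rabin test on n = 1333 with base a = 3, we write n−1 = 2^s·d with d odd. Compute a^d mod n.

1333 − 1 = 1332 = 2^2 · 333, so d = 333.
3^1 ≡ 3 (mod 1333)
3^2 ≡ 3^2 = 9 ≡ 9 (mod 1333)
3^4 ≡ 9^2 = 81 ≡ 81 (mod 1333)
3^8 ≡ 81^2 = 6561 ≡ 1229 (mod 1333)
3^16 ≡ 1229^2 = 1510441 ≡ 152 (mod 1333)
3^32 ≡ 152^2 = 23104 ≡ 443 (mod 1333)
3^64 ≡ 443^2 = 196249 ≡ 298 (mod 1333)
3^128 ≡ 298^2 = 88804 ≡ 826 (mod 1333)
3^256 ≡ 826^2 = 682276 ≡ 1113 (mod 1333)
333 = 256 + 64 + 8 + 4 + 1 in binary powers of 2.
So 3^333 ≡ 1113 · 298 · 1229 · 81 · 3 ≡ 1298 (mod 1333).
Squaring chain: 1298 → 1225; never reaches −1, so base 3 is a Miller–Rabin witness that 1333 is composite.

1298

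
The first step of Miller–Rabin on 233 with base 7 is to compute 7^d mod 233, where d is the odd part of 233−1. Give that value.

233 − 1 = 232 = 2^3 · 29, so d = 29.
7^1 ≡ 7 (mod 233)
7^2 ≡ 7^2 = 49 ≡ 49 (mod 233)
7^4 ≡ 49^2 = 2401 ≡ 71 (mod 233)
7^8 ≡ 71^2 = 5041 ≡ 148 (mod 233)
7^16 ≡ 148^2 = 21904 ≡ 2 (mod 233)
29 = 16 + 8 + 4 + 1 in binary powers of 2.
So 7^29 ≡ 2 · 148 · 71 · 7 ≡ 89 (mod 233).
Squaring chain: 89 → 232 → 1; reaches −1, so base 7 does not prove 233 composite.

89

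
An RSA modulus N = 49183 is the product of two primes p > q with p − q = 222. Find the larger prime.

Since p = q + 222, we have 49183 = q(q + 222), so q² + 222q − 49183 = 0.
Discriminant: 222² + 4·49183 = 49284 + 196732 = 246016; √246016 = 496.
q = (−222 + 496)/2 = 137, and p = q + 222 = 359.
Check: 137 · 359 = 49183.

359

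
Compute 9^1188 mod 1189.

575

9^1 ≡ 9 (mod 1189)
9^2 ≡ 9^2 = 81 ≡ 81 (mod 1189)
9^4 ≡ 81^2 = 6561 ≡ 616 (mod 1189)
9^8 ≡ 616^2 = 379456 ≡ 165 (mod 1189)
9^16 ≡ 165^2 = 27225 ≡ 1067 (mod 1189)
9^32 ≡ 1067^2 = 1138489 ≡ 616 (mod 1189)
9^64 ≡ 616^2 = 379456 ≡ 165 (mod 1189)
9^128 ≡ 165^2 = 27225 ≡ 1067 (mod 1189)
9^256 ≡ 1067^2 = 1138489 ≡ 616 (mod 1189)
9^512 ≡ 616^2 = 379456 ≡ 165 (mod 1189)
9^1024 ≡ 165^2 = 27225 ≡ 1067 (mod 1189)
1188 = 1024 + 128 + 32 + 4 in binary powers of 2.
So 9^1188 ≡ 1067 · 1067 · 616 · 616 ≡ 575 (mod 1189).
Since 575 ≠ 1, base 9 is a Fermat witness: 1189 is composite.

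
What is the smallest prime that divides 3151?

3151 is odd.
Digit sum 10, not divisible by 3.
Ends in 1: not divisible by 5.
7: 3151 = 7·450 + 1
11: 3151 = 11·286 + 5
13: 3151 = 13·242 + 5
17: 3151 = 17·185 + 6
19: 3151 = 19·165 + 16
23: 3151 = 23·137

23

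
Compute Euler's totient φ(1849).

1806

Factor: 1849 = 43^2.
φ(1849) = 43^1·(43−1) = 1806.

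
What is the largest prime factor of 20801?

61

20801 = 11 · 1891
1891 = 31 · 61
61 is prime.
So 20801 = 11 · 31 · 61; the largest prime factor is 61.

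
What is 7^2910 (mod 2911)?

7^1 ≡ 7 (mod 2911)
7^2 ≡ 7^2 = 49 ≡ 49 (mod 2911)
7^4 ≡ 49^2 = 2401 ≡ 2401 (mod 2911)
7^8 ≡ 2401^2 = 5764801 ≡ 1021 (mod 2911)
7^16 ≡ 1021^2 = 1042441 ≡ 303 (mod 2911)
7^32 ≡ 303^2 = 91809 ≡ 1568 (mod 2911)
7^64 ≡ 1568^2 = 2458624 ≡ 1740 (mod 2911)
7^128 ≡ 1740^2 = 3027600 ≡ 160 (mod 2911)
7^256 ≡ 160^2 = 25600 ≡ 2312 (mod 2911)
7^512 ≡ 2312^2 = 5345344 ≡ 748 (mod 2911)
7^1024 ≡ 748^2 = 559504 ≡ 592 (mod 2911)
7^2048 ≡ 592^2 = 350464 ≡ 1144 (mod 2911)
2910 = 2048 + 512 + 256 + 64 + 16 + 8 + 4 + 2 in binary powers of 2.
So 7^2910 ≡ 1144 · 748 · 2312 · 1740 · 303 · 1021 · 2401 · 49 ≡ 1795 (mod 2911).
Since 1795 ≠ 1, base 7 is a Fermat witness: 2911 is composite.

1795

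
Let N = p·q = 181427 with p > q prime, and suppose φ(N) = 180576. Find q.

419

φ(n) = (p−1)(q−1) = n − (p+q) + 1, so p + q = 181427 − 180576 + 1 = 852.
p and q are the roots of t² − 852t + 181427 = 0.
Discriminant: 852² − 4·181427 = 725904 − 725708 = 196; √196 = 14.
q = (852 − 14)/2 = 419, p = (852 + 14)/2 = 433.
Check: 419 · 433 = 181427.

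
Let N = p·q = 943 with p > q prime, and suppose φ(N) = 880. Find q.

23

φ(n) = (p−1)(q−1) = n − (p+q) + 1, so p + q = 943 − 880 + 1 = 64.
p and q are the roots of t² − 64t + 943 = 0.
Discriminant: 64² − 4·943 = 4096 − 3772 = 324; √324 = 18.
q = (64 − 18)/2 = 23, p = (64 + 18)/2 = 41.
Check: 23 · 41 = 943.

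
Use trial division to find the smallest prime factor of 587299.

587299 is odd.
Digit sum 40, not divisible by 3.
Ends in 9: not divisible by 5.
7: 587299 = 7·83899 + 6
11: 587299 = 11·53390 + 9
13: 587299 = 13·45176 + 11
17: 587299 = 17·34547

17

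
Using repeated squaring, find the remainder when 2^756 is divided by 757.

1

2^1 ≡ 2 (mod 757)
2^2 ≡ 2^2 = 4 ≡ 4 (mod 757)
2^4 ≡ 4^2 = 16 ≡ 16 (mod 757)
2^8 ≡ 16^2 = 256 ≡ 256 (mod 757)
2^16 ≡ 256^2 = 65536 ≡ 434 (mod 757)
2^32 ≡ 434^2 = 188356 ≡ 620 (mod 757)
2^64 ≡ 620^2 = 384400 ≡ 601 (mod 757)
2^128 ≡ 601^2 = 361201 ≡ 112 (mod 757)
2^256 ≡ 112^2 = 12544 ≡ 432 (mod 757)
2^512 ≡ 432^2 = 186624 ≡ 402 (mod 757)
756 = 512 + 128 + 64 + 32 + 16 + 4 in binary powers of 2.
So 2^756 ≡ 402 · 112 · 601 · 620 · 434 · 16 ≡ 1 (mod 757).
Since the result is 1, base 2 gives no evidence that 757 is composite.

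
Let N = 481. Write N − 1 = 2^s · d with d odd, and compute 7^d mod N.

174

481 − 1 = 480 = 2^5 · 15, so d = 15.
7^1 ≡ 7 (mod 481)
7^2 ≡ 7^2 = 49 ≡ 49 (mod 481)
7^4 ≡ 49^2 = 2401 ≡ 477 (mod 481)
7^8 ≡ 477^2 = 227529 ≡ 16 (mod 481)
15 = 8 + 4 + 2 + 1 in binary powers of 2.
So 7^15 ≡ 16 · 477 · 49 · 7 ≡ 174 (mod 481).
Squaring chain: 174 → 454 → 248 → 417 → 248; never reaches −1, so base 7 is a Miller–Rabin witness that 481 is composite.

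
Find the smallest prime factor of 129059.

7

129059 is odd.
Digit sum 26, not divisible by 3.
Ends in 9: not divisible by 5.
7: 129059 = 7·18437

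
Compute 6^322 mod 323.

104

6^1 ≡ 6 (mod 323)
6^2 ≡ 6^2 = 36 ≡ 36 (mod 323)
6^4 ≡ 36^2 = 1296 ≡ 4 (mod 323)
6^8 ≡ 4^2 = 16 ≡ 16 (mod 323)
6^16 ≡ 16^2 = 256 ≡ 256 (mod 323)
6^32 ≡ 256^2 = 65536 ≡ 290 (mod 323)
6^64 ≡ 290^2 = 84100 ≡ 120 (mod 323)
6^128 ≡ 120^2 = 14400 ≡ 188 (mod 323)
6^256 ≡ 188^2 = 35344 ≡ 137 (mod 323)
322 = 256 + 64 + 2 in binary powers of 2.
So 6^322 ≡ 137 · 120 · 36 ≡ 104 (mod 323).
Since 104 ≠ 1, base 6 is a Fermat witness: 323 is composite.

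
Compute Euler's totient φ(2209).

2162

Factor: 2209 = 47^2.
φ(2209) = 47^1·(47−1) = 2162.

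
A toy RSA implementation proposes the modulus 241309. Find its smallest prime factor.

29

241309 is odd.
Digit sum 19, not divisible by 3.
Ends in 9: not divisible by 5.
7: 241309 = 7·34472 + 5
11: 241309 = 11·21937 + 2
13: 241309 = 13·18562 + 3
17: 241309 = 17·14194 + 11
19: 241309 = 19·12700 + 9
23: 241309 = 23·10491 + 16
29: 241309 = 29·8321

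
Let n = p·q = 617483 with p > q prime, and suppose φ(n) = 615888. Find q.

659

φ(n) = (p−1)(q−1) = n − (p+q) + 1, so p + q = 617483 − 615888 + 1 = 1596.
p and q are the roots of t² − 1596t + 617483 = 0.
Discriminant: 1596² − 4·617483 = 2547216 − 2469932 = 77284; √77284 = 278.
q = (1596 − 278)/2 = 659, p = (1596 + 278)/2 = 937.
Check: 659 · 937 = 617483.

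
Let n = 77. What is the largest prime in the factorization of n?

77 = 7 · 11
11 is prime.
So 77 = 7 · 11; the largest prime factor is 11.

11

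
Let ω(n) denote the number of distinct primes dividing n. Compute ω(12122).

12122 = 2 · 6061
6061 = 11 · 551
551 = 19 · 29
12122 = 2 · 11 · 19 · 29, which has 4 distinct prime factors.

4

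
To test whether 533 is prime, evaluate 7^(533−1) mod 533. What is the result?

113

7^1 ≡ 7 (mod 533)
7^2 ≡ 7^2 = 49 ≡ 49 (mod 533)
7^4 ≡ 49^2 = 2401 ≡ 269 (mod 533)
7^8 ≡ 269^2 = 72361 ≡ 406 (mod 533)
7^16 ≡ 406^2 = 164836 ≡ 139 (mod 533)
7^32 ≡ 139^2 = 19321 ≡ 133 (mod 533)
7^64 ≡ 133^2 = 17689 ≡ 100 (mod 533)
7^128 ≡ 100^2 = 10000 ≡ 406 (mod 533)
7^256 ≡ 406^2 = 164836 ≡ 139 (mod 533)
7^512 ≡ 139^2 = 19321 ≡ 133 (mod 533)
532 = 512 + 16 + 4 in binary powers of 2.
So 7^532 ≡ 133 · 139 · 269 ≡ 113 (mod 533).
Since 113 ≠ 1, base 7 is a Fermat witness: 533 is composite.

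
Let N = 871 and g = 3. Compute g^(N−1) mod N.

3^1 ≡ 3 (mod 871)
3^2 ≡ 3^2 = 9 ≡ 9 (mod 871)
3^4 ≡ 9^2 = 81 ≡ 81 (mod 871)
3^8 ≡ 81^2 = 6561 ≡ 464 (mod 871)
3^16 ≡ 464^2 = 215296 ≡ 159 (mod 871)
3^32 ≡ 159^2 = 25281 ≡ 22 (mod 871)
3^64 ≡ 22^2 = 484 ≡ 484 (mod 871)
3^128 ≡ 484^2 = 234256 ≡ 828 (mod 871)
3^256 ≡ 828^2 = 685584 ≡ 107 (mod 871)
3^512 ≡ 107^2 = 11449 ≡ 126 (mod 871)
870 = 512 + 256 + 64 + 32 + 4 + 2 in binary powers of 2.
So 3^870 ≡ 126 · 107 · 484 · 22 · 81 · 9 ≡ 131 (mod 871).
Since 131 ≠ 1, base 3 is a Fermat witness: 871 is composite.

131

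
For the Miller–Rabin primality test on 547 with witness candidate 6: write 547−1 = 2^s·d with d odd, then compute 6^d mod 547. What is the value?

547 − 1 = 546 = 2^1 · 273, so d = 273.
6^1 ≡ 6 (mod 547)
6^2 ≡ 6^2 = 36 ≡ 36 (mod 547)
6^4 ≡ 36^2 = 1296 ≡ 202 (mod 547)
6^8 ≡ 202^2 = 40804 ≡ 326 (mod 547)
6^16 ≡ 326^2 = 106276 ≡ 158 (mod 547)
6^32 ≡ 158^2 = 24964 ≡ 349 (mod 547)
6^64 ≡ 349^2 = 121801 ≡ 367 (mod 547)
6^128 ≡ 367^2 = 134689 ≡ 127 (mod 547)
6^256 ≡ 127^2 = 16129 ≡ 266 (mod 547)
273 = 256 + 16 + 1 in binary powers of 2.
So 6^273 ≡ 266 · 158 · 6 ≡ 1 (mod 547).
Since 6^d ≡ 1 (mod 547), base 6 does not prove 547 composite.

1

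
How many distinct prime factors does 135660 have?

135660 = 2^2 · 33915
33915 = 3 · 11305
11305 = 5 · 2261
2261 = 7 · 323
323 = 17 · 19
135660 = 2^2 · 3 · 5 · 7 · 17 · 19, which has 6 distinct prime factors.

6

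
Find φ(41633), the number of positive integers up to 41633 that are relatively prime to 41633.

Factor: 41633 = 17 · 31 · 79.
φ(41633) = (17−1) · (31−1) · (79−1) = 16 · 30 · 78 = 37440.

37440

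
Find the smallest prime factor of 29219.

61

29219 is odd.
Digit sum 23, not divisible by 3.
Ends in 9: not divisible by 5.
7: 29219 = 7·4174 + 1
11: 29219 = 11·2656 + 3
13: 29219 = 13·2247 + 8
17: 29219 = 17·1718 + 13
19: 29219 = 19·1537 + 16
23: 29219 = 23·1270 + 9
29: 29219 = 29·1007 + 16
31: 29219 = 31·942 + 17
37: 29219 = 37·789 + 26
41: 29219 = 41·712 + 27
43: 29219 = 43·679 + 22
47: 29219 = 47·621 + 32
53: 29219 = 53·551 + 16
59: 29219 = 59·495 + 14
61: 29219 = 61·479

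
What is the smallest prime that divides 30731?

30731 is odd.
Digit sum 14, not divisible by 3.
Ends in 1: not divisible by 5.
7: 30731 = 7·4390 + 1
11: 30731 = 11·2793 + 8
13: 30731 = 13·2363 + 12
17: 30731 = 17·1807 + 12
19: 30731 = 19·1617 + 8
23: 30731 = 23·1336 + 3
29: 30731 = 29·1059 + 20
31: 30731 = 31·991 + 10
37: 30731 = 37·830 + 21
41: 30731 = 41·749 + 22
43: 30731 = 43·714 + 29
47: 30731 = 47·653 + 40
53: 30731 = 53·579 + 44
59: 30731 = 59·520 + 51
61: 30731 = 61·503 + 48
67: 30731 = 67·458 + 45
71: 30731 = 71·432 + 59
73: 30731 = 73·420 + 71
79: 30731 = 79·389

79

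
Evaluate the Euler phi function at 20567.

20280

Factor: 20567 = 131 · 157.
φ(20567) = (131−1) · (157−1) = 130 · 156 = 20280.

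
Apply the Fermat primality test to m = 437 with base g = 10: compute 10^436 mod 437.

101

10^1 ≡ 10 (mod 437)
10^2 ≡ 10^2 = 100 ≡ 100 (mod 437)
10^4 ≡ 100^2 = 10000 ≡ 386 (mod 437)
10^8 ≡ 386^2 = 148996 ≡ 416 (mod 437)
10^16 ≡ 416^2 = 173056 ≡ 4 (mod 437)
10^32 ≡ 4^2 = 16 ≡ 16 (mod 437)
10^64 ≡ 16^2 = 256 ≡ 256 (mod 437)
10^128 ≡ 256^2 = 65536 ≡ 423 (mod 437)
10^256 ≡ 423^2 = 178929 ≡ 196 (mod 437)
436 = 256 + 128 + 32 + 16 + 4 in binary powers of 2.
So 10^436 ≡ 196 · 423 · 16 · 4 · 386 ≡ 101 (mod 437).
Since 101 ≠ 1, base 10 is a Fermat witness: 437 is composite.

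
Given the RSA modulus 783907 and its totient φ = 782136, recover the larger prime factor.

919

φ(n) = (p−1)(q−1) = n − (p+q) + 1, so p + q = 783907 − 782136 + 1 = 1772.
p and q are the roots of t² − 1772t + 783907 = 0.
Discriminant: 1772² − 4·783907 = 3139984 − 3135628 = 4356; √4356 = 66.
q = (1772 − 66)/2 = 853, p = (1772 + 66)/2 = 919.
Check: 853 · 919 = 783907.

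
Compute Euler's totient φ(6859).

Factor: 6859 = 19^3.
φ(6859) = 19^2·(19−1) = 6498.

6498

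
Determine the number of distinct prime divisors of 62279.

3

62279 = 7^2 · 1271
1271 = 31 · 41
62279 = 7^2 · 31 · 41, which has 3 distinct prime factors.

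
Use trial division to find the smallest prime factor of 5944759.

5944759 is odd.
Digit sum 43, not divisible by 3.
Ends in 9: not divisible by 5.
7: 5944759 = 7·849251 + 2
11: 5944759 = 11·540432 + 7
13: 5944759 = 13·457289 + 2
17: 5944759 = 17·349691 + 12
19: 5944759 = 19·312882 + 1
23: 5944759 = 23·258467 + 18
29: 5944759 = 29·204991 + 20
31: 5944759 = 31·191766 + 13
37: 5944759 = 37·160669 + 6
41: 5944759 = 41·144994 + 5
43: 5944759 = 43·138250 + 9
47: 5944759 = 47·126484 + 11
53: 5944759 = 53·112165 + 14
59: 5944759 = 59·100758 + 37
61: 5944759 = 61·97455 + 4
67: 5944759 = 67·88727 + 50
71: 5944759 = 71·83729

71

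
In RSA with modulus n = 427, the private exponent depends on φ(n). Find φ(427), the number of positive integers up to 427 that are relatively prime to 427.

Factor: 427 = 7 · 61.
φ(427) = (7−1) · (61−1) = 6 · 60 = 360.

360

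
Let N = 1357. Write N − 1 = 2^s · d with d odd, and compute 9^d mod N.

324

1357 − 1 = 1356 = 2^2 · 339, so d = 339.
9^1 ≡ 9 (mod 1357)
9^2 ≡ 9^2 = 81 ≡ 81 (mod 1357)
9^4 ≡ 81^2 = 6561 ≡ 1133 (mod 1357)
9^8 ≡ 1133^2 = 1283689 ≡ 1324 (mod 1357)
9^16 ≡ 1324^2 = 1752976 ≡ 1089 (mod 1357)
9^32 ≡ 1089^2 = 1185921 ≡ 1260 (mod 1357)
9^64 ≡ 1260^2 = 1587600 ≡ 1267 (mod 1357)
9^128 ≡ 1267^2 = 1605289 ≡ 1315 (mod 1357)
9^256 ≡ 1315^2 = 1729225 ≡ 407 (mod 1357)
339 = 256 + 64 + 16 + 2 + 1 in binary powers of 2.
So 9^339 ≡ 407 · 1267 · 1089 · 81 · 9 ≡ 324 (mod 1357).
Squaring chain: 324 → 487; never reaches −1, so base 9 is a Miller–Rabin witness that 1357 is composite.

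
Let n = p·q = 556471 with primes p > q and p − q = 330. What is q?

Since p = q + 330, we have 556471 = q(q + 330), so q² + 330q − 556471 = 0.
Discriminant: 330² + 4·556471 = 108900 + 2225884 = 2334784; √2334784 = 1528.
q = (−330 + 1528)/2 = 599, and p = q + 330 = 929.
Check: 599 · 929 = 556471.

599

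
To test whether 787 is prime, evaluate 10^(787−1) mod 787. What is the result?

1

10^1 ≡ 10 (mod 787)
10^2 ≡ 10^2 = 100 ≡ 100 (mod 787)
10^4 ≡ 100^2 = 10000 ≡ 556 (mod 787)
10^8 ≡ 556^2 = 309136 ≡ 632 (mod 787)
10^16 ≡ 632^2 = 399424 ≡ 415 (mod 787)
10^32 ≡ 415^2 = 172225 ≡ 659 (mod 787)
10^64 ≡ 659^2 = 434281 ≡ 644 (mod 787)
10^128 ≡ 644^2 = 414736 ≡ 774 (mod 787)
10^256 ≡ 774^2 = 599076 ≡ 169 (mod 787)
10^512 ≡ 169^2 = 28561 ≡ 229 (mod 787)
786 = 512 + 256 + 16 + 2 in binary powers of 2.
So 10^786 ≡ 229 · 169 · 415 · 100 ≡ 1 (mod 787).
Since the result is 1, base 10 gives no evidence that 787 is composite.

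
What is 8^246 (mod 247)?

77

8^1 ≡ 8 (mod 247)
8^2 ≡ 8^2 = 64 ≡ 64 (mod 247)
8^4 ≡ 64^2 = 4096 ≡ 144 (mod 247)
8^8 ≡ 144^2 = 20736 ≡ 235 (mod 247)
8^16 ≡ 235^2 = 55225 ≡ 144 (mod 247)
8^32 ≡ 144^2 = 20736 ≡ 235 (mod 247)
8^64 ≡ 235^2 = 55225 ≡ 144 (mod 247)
8^128 ≡ 144^2 = 20736 ≡ 235 (mod 247)
246 = 128 + 64 + 32 + 16 + 4 + 2 in binary powers of 2.
So 8^246 ≡ 235 · 144 · 235 · 144 · 144 · 64 ≡ 77 (mod 247).
Since 77 ≠ 1, base 8 is a Fermat witness: 247 is composite.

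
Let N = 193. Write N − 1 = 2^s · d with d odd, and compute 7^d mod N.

150

193 − 1 = 192 = 2^6 · 3, so d = 3.
7^1 ≡ 7 (mod 193)
7^2 ≡ 7^2 = 49 ≡ 49 (mod 193)
3 = 2 + 1 in binary powers of 2.
So 7^3 ≡ 49 · 7 ≡ 150 (mod 193).
Squaring chain: 150 → 112 → 192 → 1 → 1 → 1; reaches −1, so base 7 does not prove 193 composite.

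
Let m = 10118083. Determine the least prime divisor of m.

79

10118083 is odd.
Digit sum 22, not divisible by 3.
Ends in 3: not divisible by 5.
7: 10118083 = 7·1445440 + 3
11: 10118083 = 11·919825 + 8
13: 10118083 = 13·778314 + 1
17: 10118083 = 17·595181 + 6
19: 10118083 = 19·532530 + 13
23: 10118083 = 23·439916 + 15
29: 10118083 = 29·348899 + 12
31: 10118083 = 31·326389 + 24
37: 10118083 = 37·273461 + 26
41: 10118083 = 41·246782 + 21
43: 10118083 = 43·235304 + 11
47: 10118083 = 47·215278 + 17
53: 10118083 = 53·190907 + 12
59: 10118083 = 59·171492 + 55
61: 10118083 = 61·165870 + 13
67: 10118083 = 67·151016 + 11
71: 10118083 = 71·142508 + 15
73: 10118083 = 73·138603 + 64
79: 10118083 = 79·128077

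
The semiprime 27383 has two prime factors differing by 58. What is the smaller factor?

139

Since p = q + 58, we have 27383 = q(q + 58), so q² + 58q − 27383 = 0.
Discriminant: 58² + 4·27383 = 3364 + 109532 = 112896; √112896 = 336.
q = (−58 + 336)/2 = 139, and p = q + 58 = 197.
Check: 139 · 197 = 27383.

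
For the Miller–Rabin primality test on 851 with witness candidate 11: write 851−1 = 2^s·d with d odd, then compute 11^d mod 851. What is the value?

851 − 1 = 850 = 2^1 · 425, so d = 425.
11^1 ≡ 11 (mod 851)
11^2 ≡ 11^2 = 121 ≡ 121 (mod 851)
11^4 ≡ 121^2 = 14641 ≡ 174 (mod 851)
11^8 ≡ 174^2 = 30276 ≡ 491 (mod 851)
11^16 ≡ 491^2 = 241081 ≡ 248 (mod 851)
11^32 ≡ 248^2 = 61504 ≡ 232 (mod 851)
11^64 ≡ 232^2 = 53824 ≡ 211 (mod 851)
11^128 ≡ 211^2 = 44521 ≡ 269 (mod 851)
11^256 ≡ 269^2 = 72361 ≡ 26 (mod 851)
425 = 256 + 128 + 32 + 8 + 1 in binary powers of 2.
So 11^425 ≡ 26 · 269 · 232 · 491 · 11 ≡ 582 (mod 851).
Squaring chain: 582; never reaches −1, so base 11 is a Miller–Rabin witness that 851 is composite.

582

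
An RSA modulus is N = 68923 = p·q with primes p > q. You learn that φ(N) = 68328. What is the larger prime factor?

φ(n) = (p−1)(q−1) = n − (p+q) + 1, so p + q = 68923 − 68328 + 1 = 596.
p and q are the roots of t² − 596t + 68923 = 0.
Discriminant: 596² − 4·68923 = 355216 − 275692 = 79524; √79524 = 282.
q = (596 − 282)/2 = 157, p = (596 + 282)/2 = 439.
Check: 157 · 439 = 68923.

439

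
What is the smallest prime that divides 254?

2

254 is even: 2 divides it.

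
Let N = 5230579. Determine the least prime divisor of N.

5230579 is odd.
Digit sum 31, not divisible by 3.
Ends in 9: not divisible by 5.
7: 5230579 = 7·747225 + 4
11: 5230579 = 11·475507 + 2
13: 5230579 = 13·402352 + 3
17: 5230579 = 17·307681 + 2
19: 5230579 = 19·275293 + 12
23: 5230579 = 23·227416 + 11
29: 5230579 = 29·180364 + 23
31: 5230579 = 31·168728 + 11
37: 5230579 = 37·141367

37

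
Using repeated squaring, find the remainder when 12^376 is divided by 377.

12^1 ≡ 12 (mod 377)
12^2 ≡ 12^2 = 144 ≡ 144 (mod 377)
12^4 ≡ 144^2 = 20736 ≡ 1 (mod 377)
12^8 ≡ 1^2 = 1 ≡ 1 (mod 377)
12^16 ≡ 1^2 = 1 ≡ 1 (mod 377)
12^32 ≡ 1^2 = 1 ≡ 1 (mod 377)
12^64 ≡ 1^2 = 1 ≡ 1 (mod 377)
12^128 ≡ 1^2 = 1 ≡ 1 (mod 377)
12^256 ≡ 1^2 = 1 ≡ 1 (mod 377)
376 = 256 + 64 + 32 + 16 + 8 in binary powers of 2.
So 12^376 ≡ 1 · 1 · 1 · 1 · 1 ≡ 1 (mod 377).
Since the result is 1, base 12 gives no evidence that 377 is composite.

1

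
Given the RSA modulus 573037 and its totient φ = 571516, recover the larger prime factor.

φ(n) = (p−1)(q−1) = n − (p+q) + 1, so p + q = 573037 − 571516 + 1 = 1522.
p and q are the roots of t² − 1522t + 573037 = 0.
Discriminant: 1522² − 4·573037 = 2316484 − 2292148 = 24336; √24336 = 156.
q = (1522 − 156)/2 = 683, p = (1522 + 156)/2 = 839.
Check: 683 · 839 = 573037.

839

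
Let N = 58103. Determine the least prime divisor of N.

58103 is odd.
Digit sum 17, not divisible by 3.
Ends in 3: not divisible by 5.
7: 58103 = 7·8300 + 3
11: 58103 = 11·5282 + 1
13: 58103 = 13·4469 + 6
17: 58103 = 17·3417 + 14
19: 58103 = 19·3058 + 1
23: 58103 = 23·2526 + 5
29: 58103 = 29·2003 + 16
31: 58103 = 31·1874 + 9
37: 58103 = 37·1570 + 13
41: 58103 = 41·1417 + 6
43: 58103 = 43·1351 + 10
47: 58103 = 47·1236 + 11
53: 58103 = 53·1096 + 15
59: 58103 = 59·984 + 47
61: 58103 = 61·952 + 31
67: 58103 = 67·867 + 14
71: 58103 = 71·818 + 25
73: 58103 = 73·795 + 68
79: 58103 = 79·735 + 38
83: 58103 = 83·700 + 3
89: 58103 = 89·652 + 75
97: 58103 = 97·599

97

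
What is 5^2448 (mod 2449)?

5^1 ≡ 5 (mod 2449)
5^2 ≡ 5^2 = 25 ≡ 25 (mod 2449)
5^4 ≡ 25^2 = 625 ≡ 625 (mod 2449)
5^8 ≡ 625^2 = 390625 ≡ 1234 (mod 2449)
5^16 ≡ 1234^2 = 1522756 ≡ 1927 (mod 2449)
5^32 ≡ 1927^2 = 3713329 ≡ 645 (mod 2449)
5^64 ≡ 645^2 = 416025 ≡ 2144 (mod 2449)
5^128 ≡ 2144^2 = 4596736 ≡ 2412 (mod 2449)
5^256 ≡ 2412^2 = 5817744 ≡ 1369 (mod 2449)
5^512 ≡ 1369^2 = 1874161 ≡ 676 (mod 2449)
5^1024 ≡ 676^2 = 456976 ≡ 1462 (mod 2449)
5^2048 ≡ 1462^2 = 2137444 ≡ 1916 (mod 2449)
2448 = 2048 + 256 + 128 + 16 in binary powers of 2.
So 5^2448 ≡ 1916 · 1369 · 2412 · 1927 ≡ 1985 (mod 2449).
Since 1985 ≠ 1, base 5 is a Fermat witness: 2449 is composite.

1985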